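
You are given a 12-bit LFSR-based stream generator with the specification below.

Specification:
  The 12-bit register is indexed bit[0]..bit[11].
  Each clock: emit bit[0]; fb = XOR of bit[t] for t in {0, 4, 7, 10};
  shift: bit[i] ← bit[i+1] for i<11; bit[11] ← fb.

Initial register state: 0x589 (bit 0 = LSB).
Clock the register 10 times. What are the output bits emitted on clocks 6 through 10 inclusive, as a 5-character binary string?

00110

reg_0 = 0x589
clock 1: out=1, reg = 0xAC4
clock 2: out=0, reg = 0xD62
clock 3: out=0, reg = 0xEB1
clock 4: out=1, reg = 0x758
clock 5: out=0, reg = 0x3AC
clock 6: out=0, reg = 0x9D6
clock 7: out=0, reg = 0x4EB
clock 8: out=1, reg = 0xA75
clock 9: out=1, reg = 0x53A
clock 10: out=0, reg = 0x29D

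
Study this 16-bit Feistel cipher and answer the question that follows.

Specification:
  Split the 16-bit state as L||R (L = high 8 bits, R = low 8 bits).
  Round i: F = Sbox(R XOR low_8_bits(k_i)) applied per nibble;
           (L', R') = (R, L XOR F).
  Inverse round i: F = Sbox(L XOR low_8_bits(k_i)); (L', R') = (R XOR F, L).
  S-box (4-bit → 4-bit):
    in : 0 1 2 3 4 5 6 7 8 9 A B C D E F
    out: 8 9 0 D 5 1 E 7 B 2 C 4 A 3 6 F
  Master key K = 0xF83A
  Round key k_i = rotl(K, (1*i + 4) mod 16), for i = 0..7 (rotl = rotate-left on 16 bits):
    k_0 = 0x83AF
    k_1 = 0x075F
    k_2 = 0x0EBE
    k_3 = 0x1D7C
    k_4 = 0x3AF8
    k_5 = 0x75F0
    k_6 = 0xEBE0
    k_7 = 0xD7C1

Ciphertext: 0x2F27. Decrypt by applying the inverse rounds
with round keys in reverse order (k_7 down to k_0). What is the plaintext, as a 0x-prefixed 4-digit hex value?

s_0 = ciphertext = 0x2F27
s_1 = InvRound(s_0, k_7) = 0x412F
s_2 = InvRound(s_1, k_6) = 0xE641
s_3 = InvRound(s_2, k_5) = 0xDFE6
s_4 = InvRound(s_3, k_4) = 0xE1DF
s_5 = InvRound(s_4, k_3) = 0xFCE1
s_6 = InvRound(s_5, k_2) = 0xB1FC
s_7 = InvRound(s_6, k_1) = 0x9AB1
s_8 = InvRound(s_7, k_0) = 0x609A

0x609A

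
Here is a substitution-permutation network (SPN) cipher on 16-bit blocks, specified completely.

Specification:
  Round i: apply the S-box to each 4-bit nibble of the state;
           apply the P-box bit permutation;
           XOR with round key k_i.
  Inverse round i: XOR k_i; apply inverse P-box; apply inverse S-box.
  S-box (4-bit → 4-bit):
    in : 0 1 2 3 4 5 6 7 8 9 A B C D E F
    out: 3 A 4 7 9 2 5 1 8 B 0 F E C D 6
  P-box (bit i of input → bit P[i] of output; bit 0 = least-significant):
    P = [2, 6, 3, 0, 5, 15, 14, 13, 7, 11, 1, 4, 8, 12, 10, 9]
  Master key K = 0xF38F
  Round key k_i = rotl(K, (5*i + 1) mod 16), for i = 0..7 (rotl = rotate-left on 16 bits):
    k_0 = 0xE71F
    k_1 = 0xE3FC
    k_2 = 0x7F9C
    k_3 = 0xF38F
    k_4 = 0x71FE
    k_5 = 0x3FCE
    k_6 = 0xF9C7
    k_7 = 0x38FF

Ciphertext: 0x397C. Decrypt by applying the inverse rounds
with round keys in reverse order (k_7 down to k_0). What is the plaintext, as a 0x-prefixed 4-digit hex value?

0xEFDB

s_0 = ciphertext = 0x397C
s_1 = InvRound(s_0, k_7) = 0x76A8
s_2 = InvRound(s_1, k_6) = 0xEF0B
s_3 = InvRound(s_2, k_5) = 0x57F9
s_4 = InvRound(s_3, k_4) = 0xD284
s_5 = InvRound(s_4, k_3) = 0x728D
s_6 = InvRound(s_5, k_2) = 0x61A8
s_7 = InvRound(s_6, k_1) = 0x8850
s_8 = InvRound(s_7, k_0) = 0xEFDB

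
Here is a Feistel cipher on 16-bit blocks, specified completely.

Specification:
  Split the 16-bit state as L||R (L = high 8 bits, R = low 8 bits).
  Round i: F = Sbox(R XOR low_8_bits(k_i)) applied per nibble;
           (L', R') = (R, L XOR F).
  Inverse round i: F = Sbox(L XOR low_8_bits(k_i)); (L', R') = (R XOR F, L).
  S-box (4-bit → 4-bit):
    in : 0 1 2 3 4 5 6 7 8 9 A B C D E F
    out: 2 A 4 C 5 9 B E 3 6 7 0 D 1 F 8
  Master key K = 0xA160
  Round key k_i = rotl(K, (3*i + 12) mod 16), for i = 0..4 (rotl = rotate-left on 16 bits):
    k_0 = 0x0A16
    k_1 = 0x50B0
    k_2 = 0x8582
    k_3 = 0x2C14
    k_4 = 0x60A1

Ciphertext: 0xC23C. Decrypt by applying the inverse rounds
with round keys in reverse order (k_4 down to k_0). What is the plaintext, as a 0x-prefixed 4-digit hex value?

0x5741

s_0 = ciphertext = 0xC23C
s_1 = InvRound(s_0, k_4) = 0x80C2
s_2 = InvRound(s_1, k_3) = 0xA780
s_3 = InvRound(s_2, k_2) = 0xC9A7
s_4 = InvRound(s_3, k_1) = 0x41C9
s_5 = InvRound(s_4, k_0) = 0x5741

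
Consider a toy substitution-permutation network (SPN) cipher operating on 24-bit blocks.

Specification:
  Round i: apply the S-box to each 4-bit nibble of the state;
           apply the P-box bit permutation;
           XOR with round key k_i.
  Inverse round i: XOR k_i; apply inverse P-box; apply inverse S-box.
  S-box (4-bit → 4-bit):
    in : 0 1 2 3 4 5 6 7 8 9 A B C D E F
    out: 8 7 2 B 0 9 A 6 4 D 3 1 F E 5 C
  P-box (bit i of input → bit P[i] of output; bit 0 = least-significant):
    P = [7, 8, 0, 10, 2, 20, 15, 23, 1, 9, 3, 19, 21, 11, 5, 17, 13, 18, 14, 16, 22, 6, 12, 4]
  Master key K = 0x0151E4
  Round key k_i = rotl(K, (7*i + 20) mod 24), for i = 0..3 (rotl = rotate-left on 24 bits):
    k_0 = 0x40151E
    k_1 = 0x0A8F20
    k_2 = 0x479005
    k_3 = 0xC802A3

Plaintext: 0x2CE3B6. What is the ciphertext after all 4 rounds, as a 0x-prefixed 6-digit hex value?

s_0 = plaintext = 0x2CE3B6
s_1 = Round(s_0, k_0) = 0x6D7278
s_2 = Round(s_1, k_1) = 0x1F4551
s_3 = Round(s_2, k_2) = 0x8EC1C2
s_4 = Round(s_3, k_3) = 0x7AF98D

0x7AF98D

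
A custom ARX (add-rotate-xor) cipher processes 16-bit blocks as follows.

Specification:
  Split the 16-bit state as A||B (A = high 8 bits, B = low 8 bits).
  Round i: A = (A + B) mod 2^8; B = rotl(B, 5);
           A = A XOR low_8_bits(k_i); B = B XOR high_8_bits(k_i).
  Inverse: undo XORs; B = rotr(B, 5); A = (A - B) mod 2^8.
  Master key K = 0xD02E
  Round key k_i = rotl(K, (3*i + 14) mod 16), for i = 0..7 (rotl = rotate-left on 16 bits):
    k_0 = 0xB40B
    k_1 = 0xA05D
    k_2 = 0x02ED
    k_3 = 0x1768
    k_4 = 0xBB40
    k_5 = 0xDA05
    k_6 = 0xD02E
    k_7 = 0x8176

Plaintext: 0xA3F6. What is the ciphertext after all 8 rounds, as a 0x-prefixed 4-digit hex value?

s_0 = plaintext = 0xA3F6
s_1 = Round(s_0, k_0) = 0x926A
s_2 = Round(s_1, k_1) = 0xA1ED
s_3 = Round(s_2, k_2) = 0x63BF
s_4 = Round(s_3, k_3) = 0x4AE0
s_5 = Round(s_4, k_4) = 0x6AA7
s_6 = Round(s_5, k_5) = 0x142E
s_7 = Round(s_6, k_6) = 0x6C15
s_8 = Round(s_7, k_7) = 0xF723

0xF723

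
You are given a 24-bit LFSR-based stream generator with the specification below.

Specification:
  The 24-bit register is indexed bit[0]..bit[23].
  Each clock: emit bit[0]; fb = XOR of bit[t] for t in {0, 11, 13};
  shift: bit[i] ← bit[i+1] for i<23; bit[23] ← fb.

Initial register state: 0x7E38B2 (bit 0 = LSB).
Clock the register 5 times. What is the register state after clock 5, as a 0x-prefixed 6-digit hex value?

0x23F1C5

reg_0 = 0x7E38B2
clock 1: out=0, reg = 0x3F1C59
clock 2: out=1, reg = 0x1F8E2C
clock 3: out=0, reg = 0x8FC716
clock 4: out=0, reg = 0x47E38B
clock 5: out=1, reg = 0x23F1C5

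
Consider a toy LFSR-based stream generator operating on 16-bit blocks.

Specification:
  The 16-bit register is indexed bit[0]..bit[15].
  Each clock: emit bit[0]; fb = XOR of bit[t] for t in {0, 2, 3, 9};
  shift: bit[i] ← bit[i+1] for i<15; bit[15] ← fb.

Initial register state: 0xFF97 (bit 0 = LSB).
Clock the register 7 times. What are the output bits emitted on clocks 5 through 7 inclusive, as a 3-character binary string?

100

reg_0 = 0xFF97
clock 1: out=1, reg = 0xFFCB
clock 2: out=1, reg = 0xFFE5
clock 3: out=1, reg = 0xFFF2
clock 4: out=0, reg = 0xFFF9
clock 5: out=1, reg = 0xFFFC
clock 6: out=0, reg = 0xFFFE
clock 7: out=0, reg = 0xFFFF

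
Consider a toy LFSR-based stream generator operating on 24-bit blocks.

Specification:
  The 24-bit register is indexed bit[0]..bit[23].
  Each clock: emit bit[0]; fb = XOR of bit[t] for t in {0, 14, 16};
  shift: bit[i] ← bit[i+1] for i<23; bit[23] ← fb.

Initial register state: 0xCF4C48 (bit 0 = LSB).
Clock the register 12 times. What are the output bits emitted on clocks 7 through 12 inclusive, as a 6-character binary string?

reg_0 = 0xCF4C48
clock 1: out=0, reg = 0x67A624
clock 2: out=0, reg = 0xB3D312
clock 3: out=0, reg = 0x59E989
clock 4: out=1, reg = 0xACF4C4
clock 5: out=0, reg = 0xD67A62
clock 6: out=0, reg = 0xEB3D31
clock 7: out=1, reg = 0x759E98
clock 8: out=0, reg = 0xBACF4C
clock 9: out=0, reg = 0xDD67A6
clock 10: out=0, reg = 0x6EB3D3
clock 11: out=1, reg = 0xB759E9
clock 12: out=1, reg = 0xDBACF4

100011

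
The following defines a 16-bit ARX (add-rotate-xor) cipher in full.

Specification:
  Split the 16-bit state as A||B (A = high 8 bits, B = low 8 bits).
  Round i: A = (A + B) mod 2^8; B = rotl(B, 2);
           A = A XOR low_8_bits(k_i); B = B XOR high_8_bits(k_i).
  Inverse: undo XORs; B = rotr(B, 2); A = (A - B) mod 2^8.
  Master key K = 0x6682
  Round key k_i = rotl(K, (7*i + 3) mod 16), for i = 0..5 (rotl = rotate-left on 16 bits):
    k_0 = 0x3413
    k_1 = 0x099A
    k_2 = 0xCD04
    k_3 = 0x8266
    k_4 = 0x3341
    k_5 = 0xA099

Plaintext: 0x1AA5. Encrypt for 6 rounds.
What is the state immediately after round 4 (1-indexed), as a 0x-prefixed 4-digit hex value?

s_0 = plaintext = 0x1AA5
s_1 = Round(s_0, k_0) = 0xACA2
s_2 = Round(s_1, k_1) = 0xD483
s_3 = Round(s_2, k_2) = 0x53C3
s_4 = Round(s_3, k_3) = 0x708D
s_5 = Round(s_4, k_4) = 0xBC05
s_6 = Round(s_5, k_5) = 0x58B4

0x708D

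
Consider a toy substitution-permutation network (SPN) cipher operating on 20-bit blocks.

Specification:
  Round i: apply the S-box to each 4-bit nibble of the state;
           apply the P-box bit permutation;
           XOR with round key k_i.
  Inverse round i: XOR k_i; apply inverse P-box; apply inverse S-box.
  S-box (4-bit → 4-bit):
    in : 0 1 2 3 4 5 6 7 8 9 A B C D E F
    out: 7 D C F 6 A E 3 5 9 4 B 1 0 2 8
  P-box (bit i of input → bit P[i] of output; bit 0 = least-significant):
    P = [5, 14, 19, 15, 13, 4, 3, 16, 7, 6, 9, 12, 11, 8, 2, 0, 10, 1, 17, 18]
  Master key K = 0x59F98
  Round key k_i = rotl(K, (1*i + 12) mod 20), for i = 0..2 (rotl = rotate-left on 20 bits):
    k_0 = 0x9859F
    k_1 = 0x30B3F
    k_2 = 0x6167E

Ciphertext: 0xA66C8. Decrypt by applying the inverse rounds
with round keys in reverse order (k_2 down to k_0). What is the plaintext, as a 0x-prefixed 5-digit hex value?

0x2EDB2

s_0 = ciphertext = 0xA66C8
s_1 = InvRound(s_0, k_2) = 0x5A970
s_2 = InvRound(s_1, k_1) = 0x6248F
s_3 = InvRound(s_2, k_0) = 0x2EDB2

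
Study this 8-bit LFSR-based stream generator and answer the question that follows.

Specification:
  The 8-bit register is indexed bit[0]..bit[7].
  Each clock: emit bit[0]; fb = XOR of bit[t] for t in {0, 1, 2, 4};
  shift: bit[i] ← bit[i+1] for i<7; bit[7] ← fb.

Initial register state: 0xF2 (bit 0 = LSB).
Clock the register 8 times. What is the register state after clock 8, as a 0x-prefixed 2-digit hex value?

reg_0 = 0xF2
clock 1: out=0, reg = 0x79
clock 2: out=1, reg = 0x3C
clock 3: out=0, reg = 0x1E
clock 4: out=0, reg = 0x8F
clock 5: out=1, reg = 0xC7
clock 6: out=1, reg = 0xE3
clock 7: out=1, reg = 0x71
clock 8: out=1, reg = 0x38

0x38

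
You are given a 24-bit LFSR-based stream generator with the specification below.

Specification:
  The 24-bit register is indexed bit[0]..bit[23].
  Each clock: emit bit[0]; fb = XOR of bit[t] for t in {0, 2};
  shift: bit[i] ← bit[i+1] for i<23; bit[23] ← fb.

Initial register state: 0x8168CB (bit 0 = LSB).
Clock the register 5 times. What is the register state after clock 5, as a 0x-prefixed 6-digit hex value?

0xCC0B46

reg_0 = 0x8168CB
clock 1: out=1, reg = 0xC0B465
clock 2: out=1, reg = 0x605A32
clock 3: out=0, reg = 0x302D19
clock 4: out=1, reg = 0x98168C
clock 5: out=0, reg = 0xCC0B46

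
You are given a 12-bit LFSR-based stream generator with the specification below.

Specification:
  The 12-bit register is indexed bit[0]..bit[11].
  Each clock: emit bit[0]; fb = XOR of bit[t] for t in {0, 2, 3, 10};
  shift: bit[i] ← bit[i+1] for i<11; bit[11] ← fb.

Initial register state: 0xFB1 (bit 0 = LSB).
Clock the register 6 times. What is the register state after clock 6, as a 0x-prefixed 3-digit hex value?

reg_0 = 0xFB1
clock 1: out=1, reg = 0x7D8
clock 2: out=0, reg = 0x3EC
clock 3: out=0, reg = 0x1F6
clock 4: out=0, reg = 0x8FB
clock 5: out=1, reg = 0x47D
clock 6: out=1, reg = 0x23E

0x23E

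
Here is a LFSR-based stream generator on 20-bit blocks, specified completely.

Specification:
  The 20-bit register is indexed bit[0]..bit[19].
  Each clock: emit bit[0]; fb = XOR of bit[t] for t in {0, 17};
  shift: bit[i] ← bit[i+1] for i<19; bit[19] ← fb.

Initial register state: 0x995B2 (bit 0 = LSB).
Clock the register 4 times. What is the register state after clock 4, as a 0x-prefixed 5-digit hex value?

reg_0 = 0x995B2
clock 1: out=0, reg = 0x4CAD9
clock 2: out=1, reg = 0xA656C
clock 3: out=0, reg = 0xD32B6
clock 4: out=0, reg = 0x6995B

0x6995B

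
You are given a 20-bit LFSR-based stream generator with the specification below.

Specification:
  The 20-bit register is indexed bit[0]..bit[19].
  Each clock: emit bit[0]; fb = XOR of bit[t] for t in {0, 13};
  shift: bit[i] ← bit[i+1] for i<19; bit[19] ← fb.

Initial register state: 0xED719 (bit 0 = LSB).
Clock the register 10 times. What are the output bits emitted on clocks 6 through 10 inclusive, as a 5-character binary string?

reg_0 = 0xED719
clock 1: out=1, reg = 0xF6B8C
clock 2: out=0, reg = 0xFB5C6
clock 3: out=0, reg = 0xFDAE3
clock 4: out=1, reg = 0xFED71
clock 5: out=1, reg = 0x7F6B8
clock 6: out=0, reg = 0xBFB5C
clock 7: out=0, reg = 0xDFDAE
clock 8: out=0, reg = 0xEFED7
clock 9: out=1, reg = 0x77F6B
clock 10: out=1, reg = 0x3BFB5

00011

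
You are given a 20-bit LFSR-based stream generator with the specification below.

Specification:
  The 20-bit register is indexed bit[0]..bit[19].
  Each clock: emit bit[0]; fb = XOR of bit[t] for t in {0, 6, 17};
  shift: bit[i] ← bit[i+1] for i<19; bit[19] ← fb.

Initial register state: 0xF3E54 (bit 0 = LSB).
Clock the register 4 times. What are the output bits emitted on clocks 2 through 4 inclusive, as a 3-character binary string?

reg_0 = 0xF3E54
clock 1: out=0, reg = 0x79F2A
clock 2: out=0, reg = 0xBCF95
clock 3: out=1, reg = 0x5E7CA
clock 4: out=0, reg = 0xAF3E5

010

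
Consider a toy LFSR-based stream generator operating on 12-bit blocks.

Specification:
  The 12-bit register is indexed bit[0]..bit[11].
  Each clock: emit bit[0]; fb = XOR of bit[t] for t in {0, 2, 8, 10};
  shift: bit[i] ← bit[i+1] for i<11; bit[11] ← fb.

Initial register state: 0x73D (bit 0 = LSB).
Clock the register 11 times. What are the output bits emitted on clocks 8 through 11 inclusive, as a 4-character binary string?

0111

reg_0 = 0x73D
clock 1: out=1, reg = 0x39E
clock 2: out=0, reg = 0x1CF
clock 3: out=1, reg = 0x8E7
clock 4: out=1, reg = 0x473
clock 5: out=1, reg = 0x239
clock 6: out=1, reg = 0x91C
clock 7: out=0, reg = 0x48E
clock 8: out=0, reg = 0x247
clock 9: out=1, reg = 0x123
clock 10: out=1, reg = 0x091
clock 11: out=1, reg = 0x848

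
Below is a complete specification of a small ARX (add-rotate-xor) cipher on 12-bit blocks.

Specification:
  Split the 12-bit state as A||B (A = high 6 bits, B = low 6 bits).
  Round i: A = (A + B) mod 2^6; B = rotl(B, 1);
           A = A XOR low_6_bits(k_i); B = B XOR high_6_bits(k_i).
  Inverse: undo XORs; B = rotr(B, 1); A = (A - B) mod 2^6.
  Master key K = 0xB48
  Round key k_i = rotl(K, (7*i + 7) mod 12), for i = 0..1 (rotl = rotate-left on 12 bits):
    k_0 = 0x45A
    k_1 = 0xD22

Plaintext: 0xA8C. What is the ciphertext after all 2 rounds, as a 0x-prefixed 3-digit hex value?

s_0 = plaintext = 0xA8C
s_1 = Round(s_0, k_0) = 0xB09
s_2 = Round(s_1, k_1) = 0x5E6

0x5E6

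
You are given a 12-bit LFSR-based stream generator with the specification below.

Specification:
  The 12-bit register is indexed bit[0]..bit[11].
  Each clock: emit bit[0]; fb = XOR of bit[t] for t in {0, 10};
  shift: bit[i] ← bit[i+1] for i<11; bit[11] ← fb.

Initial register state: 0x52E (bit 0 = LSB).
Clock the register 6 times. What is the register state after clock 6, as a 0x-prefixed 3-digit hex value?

0x8D4

reg_0 = 0x52E
clock 1: out=0, reg = 0xA97
clock 2: out=1, reg = 0xD4B
clock 3: out=1, reg = 0x6A5
clock 4: out=1, reg = 0x352
clock 5: out=0, reg = 0x1A9
clock 6: out=1, reg = 0x8D4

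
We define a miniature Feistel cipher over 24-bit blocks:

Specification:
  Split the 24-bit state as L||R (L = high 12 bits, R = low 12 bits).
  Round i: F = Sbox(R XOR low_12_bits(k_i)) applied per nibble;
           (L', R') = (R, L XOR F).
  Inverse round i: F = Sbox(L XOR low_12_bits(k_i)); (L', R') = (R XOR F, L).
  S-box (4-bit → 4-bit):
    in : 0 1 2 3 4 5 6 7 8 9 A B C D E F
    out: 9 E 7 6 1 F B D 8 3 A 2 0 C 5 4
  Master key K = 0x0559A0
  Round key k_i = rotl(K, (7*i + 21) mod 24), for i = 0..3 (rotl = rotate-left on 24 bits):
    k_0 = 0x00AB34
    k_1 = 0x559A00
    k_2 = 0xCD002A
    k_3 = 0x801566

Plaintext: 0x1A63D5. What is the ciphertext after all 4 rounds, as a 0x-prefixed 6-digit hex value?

s_0 = plaintext = 0x1A63D5
s_1 = Round(s_0, k_0) = 0x3D59F8
s_2 = Round(s_1, k_1) = 0x9F859D
s_3 = Round(s_2, k_2) = 0x59D6D5
s_4 = Round(s_3, k_3) = 0x6D53BB

0x6D53BB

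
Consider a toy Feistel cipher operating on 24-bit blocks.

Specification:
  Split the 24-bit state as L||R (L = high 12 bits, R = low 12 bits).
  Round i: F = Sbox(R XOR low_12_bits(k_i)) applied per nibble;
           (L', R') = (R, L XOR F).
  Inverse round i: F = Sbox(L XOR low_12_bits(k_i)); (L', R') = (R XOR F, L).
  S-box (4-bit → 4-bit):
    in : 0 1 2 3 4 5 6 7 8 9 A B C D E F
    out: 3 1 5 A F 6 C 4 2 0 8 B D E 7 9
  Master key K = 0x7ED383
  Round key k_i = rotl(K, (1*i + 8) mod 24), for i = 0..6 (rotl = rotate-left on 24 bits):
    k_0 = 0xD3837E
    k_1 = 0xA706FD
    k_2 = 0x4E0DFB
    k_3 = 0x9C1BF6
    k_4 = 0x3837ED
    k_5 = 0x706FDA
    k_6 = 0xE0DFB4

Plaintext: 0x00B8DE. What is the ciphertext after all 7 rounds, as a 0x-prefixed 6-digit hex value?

s_0 = plaintext = 0x00B8DE
s_1 = Round(s_0, k_0) = 0x8DEB88
s_2 = Round(s_1, k_1) = 0xB88698
s_3 = Round(s_2, k_2) = 0x698042
s_4 = Round(s_3, k_3) = 0x042D27
s_5 = Round(s_4, k_4) = 0xD2789A
s_6 = Round(s_5, k_5) = 0x89A9D4
s_7 = Round(s_6, k_6) = 0x9D4459

0x9D4459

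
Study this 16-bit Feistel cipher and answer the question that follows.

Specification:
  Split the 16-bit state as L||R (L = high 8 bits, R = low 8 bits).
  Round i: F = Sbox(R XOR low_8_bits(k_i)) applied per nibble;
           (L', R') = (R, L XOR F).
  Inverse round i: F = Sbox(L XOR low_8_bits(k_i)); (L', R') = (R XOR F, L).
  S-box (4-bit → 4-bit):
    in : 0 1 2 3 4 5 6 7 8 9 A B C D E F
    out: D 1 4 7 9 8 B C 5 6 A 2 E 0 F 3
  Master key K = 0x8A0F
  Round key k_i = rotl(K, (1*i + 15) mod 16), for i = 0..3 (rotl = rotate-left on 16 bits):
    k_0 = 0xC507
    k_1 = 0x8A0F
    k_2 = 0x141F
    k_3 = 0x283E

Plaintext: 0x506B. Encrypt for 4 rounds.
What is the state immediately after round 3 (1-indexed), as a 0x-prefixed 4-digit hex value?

s_0 = plaintext = 0x506B
s_1 = Round(s_0, k_0) = 0x6BEE
s_2 = Round(s_1, k_1) = 0xEE9A
s_3 = Round(s_2, k_2) = 0x9AB6
s_4 = Round(s_3, k_3) = 0xB6CF

0x9AB6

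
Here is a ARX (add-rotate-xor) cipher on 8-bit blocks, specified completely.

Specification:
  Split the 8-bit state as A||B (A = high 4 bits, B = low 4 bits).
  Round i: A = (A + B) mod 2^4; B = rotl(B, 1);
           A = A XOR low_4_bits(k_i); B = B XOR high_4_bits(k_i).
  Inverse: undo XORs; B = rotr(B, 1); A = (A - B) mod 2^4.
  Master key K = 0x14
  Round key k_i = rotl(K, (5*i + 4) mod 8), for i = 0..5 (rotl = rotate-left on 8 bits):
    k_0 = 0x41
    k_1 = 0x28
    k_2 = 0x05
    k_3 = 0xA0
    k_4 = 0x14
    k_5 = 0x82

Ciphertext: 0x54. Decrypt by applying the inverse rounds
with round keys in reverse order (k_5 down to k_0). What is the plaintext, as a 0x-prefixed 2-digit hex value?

s_0 = ciphertext = 0x54
s_1 = InvRound(s_0, k_5) = 0x16
s_2 = InvRound(s_1, k_4) = 0xAB
s_3 = InvRound(s_2, k_3) = 0x28
s_4 = InvRound(s_3, k_2) = 0x34
s_5 = InvRound(s_4, k_1) = 0x83
s_6 = InvRound(s_5, k_0) = 0xEB

0xEB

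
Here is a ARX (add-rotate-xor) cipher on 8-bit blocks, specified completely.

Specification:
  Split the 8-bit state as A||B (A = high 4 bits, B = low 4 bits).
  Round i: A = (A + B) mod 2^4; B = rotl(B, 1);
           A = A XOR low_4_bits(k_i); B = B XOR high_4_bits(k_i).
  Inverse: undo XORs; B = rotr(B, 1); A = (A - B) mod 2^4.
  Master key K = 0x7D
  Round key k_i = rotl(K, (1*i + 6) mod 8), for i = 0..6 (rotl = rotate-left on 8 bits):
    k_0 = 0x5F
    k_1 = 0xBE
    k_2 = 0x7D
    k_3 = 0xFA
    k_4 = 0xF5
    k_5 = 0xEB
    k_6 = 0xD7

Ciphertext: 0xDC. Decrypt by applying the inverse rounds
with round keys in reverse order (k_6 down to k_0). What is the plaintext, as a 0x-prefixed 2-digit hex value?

s_0 = ciphertext = 0xDC
s_1 = InvRound(s_0, k_6) = 0x28
s_2 = InvRound(s_1, k_5) = 0x63
s_3 = InvRound(s_2, k_4) = 0xD6
s_4 = InvRound(s_3, k_3) = 0xBC
s_5 = InvRound(s_4, k_2) = 0x9D
s_6 = InvRound(s_5, k_1) = 0x43
s_7 = InvRound(s_6, k_0) = 0x83

0x83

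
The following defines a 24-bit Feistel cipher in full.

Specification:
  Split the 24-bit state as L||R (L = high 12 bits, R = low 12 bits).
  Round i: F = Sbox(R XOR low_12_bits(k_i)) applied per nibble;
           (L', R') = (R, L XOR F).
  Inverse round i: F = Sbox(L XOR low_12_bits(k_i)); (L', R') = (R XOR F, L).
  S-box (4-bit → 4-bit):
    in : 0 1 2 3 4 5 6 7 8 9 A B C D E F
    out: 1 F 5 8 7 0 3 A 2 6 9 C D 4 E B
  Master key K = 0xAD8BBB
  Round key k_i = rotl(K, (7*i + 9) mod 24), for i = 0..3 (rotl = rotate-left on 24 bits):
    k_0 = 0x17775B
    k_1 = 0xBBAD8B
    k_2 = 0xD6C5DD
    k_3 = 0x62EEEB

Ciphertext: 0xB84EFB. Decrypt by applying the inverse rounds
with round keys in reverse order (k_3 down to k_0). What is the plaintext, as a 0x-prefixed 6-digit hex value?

s_0 = ciphertext = 0xB84EFB
s_1 = InvRound(s_0, k_3) = 0xEC0B84
s_2 = InvRound(s_1, k_2) = 0x770EC0
s_3 = InvRound(s_2, k_1) = 0x77C770
s_4 = InvRound(s_3, k_0) = 0x62A77C

0x62A77C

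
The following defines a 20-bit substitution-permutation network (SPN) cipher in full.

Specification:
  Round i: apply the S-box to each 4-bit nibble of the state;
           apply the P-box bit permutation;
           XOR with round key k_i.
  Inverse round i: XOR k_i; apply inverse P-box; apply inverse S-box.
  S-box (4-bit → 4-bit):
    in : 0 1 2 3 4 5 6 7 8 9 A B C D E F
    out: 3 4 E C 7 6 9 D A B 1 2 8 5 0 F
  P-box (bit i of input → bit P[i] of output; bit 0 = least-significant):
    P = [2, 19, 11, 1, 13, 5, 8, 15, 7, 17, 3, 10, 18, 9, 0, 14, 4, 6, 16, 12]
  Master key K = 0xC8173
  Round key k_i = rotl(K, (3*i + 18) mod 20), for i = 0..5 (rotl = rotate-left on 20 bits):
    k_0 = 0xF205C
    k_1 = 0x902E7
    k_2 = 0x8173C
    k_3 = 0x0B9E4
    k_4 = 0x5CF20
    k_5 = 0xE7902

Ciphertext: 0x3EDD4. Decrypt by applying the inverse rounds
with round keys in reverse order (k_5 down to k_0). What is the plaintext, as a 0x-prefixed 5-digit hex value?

s_0 = ciphertext = 0x3EDD4
s_1 = InvRound(s_0, k_5) = 0xFA6C9
s_2 = InvRound(s_1, k_4) = 0xB3445
s_3 = InvRound(s_2, k_3) = 0x11925
s_4 = InvRound(s_3, k_2) = 0xD53E5
s_5 = InvRound(s_4, k_1) = 0xC6E1C
s_6 = InvRound(s_5, k_0) = 0x588E1

0x588E1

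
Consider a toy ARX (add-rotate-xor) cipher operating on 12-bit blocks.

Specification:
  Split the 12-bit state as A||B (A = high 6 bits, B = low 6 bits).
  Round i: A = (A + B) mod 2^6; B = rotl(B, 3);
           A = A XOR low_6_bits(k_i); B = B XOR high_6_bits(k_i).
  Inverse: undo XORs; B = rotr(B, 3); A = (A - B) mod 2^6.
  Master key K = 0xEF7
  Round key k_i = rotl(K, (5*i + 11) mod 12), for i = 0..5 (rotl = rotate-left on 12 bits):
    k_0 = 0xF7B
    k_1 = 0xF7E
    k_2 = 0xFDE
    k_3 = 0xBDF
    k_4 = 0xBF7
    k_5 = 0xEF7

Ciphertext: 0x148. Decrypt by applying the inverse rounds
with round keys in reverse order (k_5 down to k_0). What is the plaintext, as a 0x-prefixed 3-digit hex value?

s_0 = ciphertext = 0x148
s_1 = InvRound(s_0, k_5) = 0x51E
s_2 = InvRound(s_1, k_4) = 0x54E
s_3 = InvRound(s_2, k_3) = 0xF8C
s_4 = InvRound(s_3, k_2) = 0x09E
s_5 = InvRound(s_4, k_1) = 0x81C
s_6 = InvRound(s_5, k_0) = 0x3CC

0x3CC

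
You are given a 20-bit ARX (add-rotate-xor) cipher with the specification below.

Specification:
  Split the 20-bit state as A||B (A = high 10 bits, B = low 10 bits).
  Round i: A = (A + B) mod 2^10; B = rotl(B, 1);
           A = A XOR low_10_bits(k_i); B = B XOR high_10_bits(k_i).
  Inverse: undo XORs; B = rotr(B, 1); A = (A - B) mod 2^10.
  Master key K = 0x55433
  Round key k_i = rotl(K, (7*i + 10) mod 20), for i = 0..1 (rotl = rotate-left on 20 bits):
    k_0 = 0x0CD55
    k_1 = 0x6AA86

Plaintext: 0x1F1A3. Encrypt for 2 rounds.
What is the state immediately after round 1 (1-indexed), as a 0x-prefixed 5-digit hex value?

s_0 = plaintext = 0x1F1A3
s_1 = Round(s_0, k_0) = 0xD2B75
s_2 = Round(s_1, k_1) = 0x0E741

0xD2B75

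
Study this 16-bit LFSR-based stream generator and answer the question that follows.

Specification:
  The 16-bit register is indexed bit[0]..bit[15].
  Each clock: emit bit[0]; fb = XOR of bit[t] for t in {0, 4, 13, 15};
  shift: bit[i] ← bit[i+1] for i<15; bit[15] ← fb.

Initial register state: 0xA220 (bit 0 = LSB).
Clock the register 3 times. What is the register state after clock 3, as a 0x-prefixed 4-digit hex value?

0x5444

reg_0 = 0xA220
clock 1: out=0, reg = 0x5110
clock 2: out=0, reg = 0xA888
clock 3: out=0, reg = 0x5444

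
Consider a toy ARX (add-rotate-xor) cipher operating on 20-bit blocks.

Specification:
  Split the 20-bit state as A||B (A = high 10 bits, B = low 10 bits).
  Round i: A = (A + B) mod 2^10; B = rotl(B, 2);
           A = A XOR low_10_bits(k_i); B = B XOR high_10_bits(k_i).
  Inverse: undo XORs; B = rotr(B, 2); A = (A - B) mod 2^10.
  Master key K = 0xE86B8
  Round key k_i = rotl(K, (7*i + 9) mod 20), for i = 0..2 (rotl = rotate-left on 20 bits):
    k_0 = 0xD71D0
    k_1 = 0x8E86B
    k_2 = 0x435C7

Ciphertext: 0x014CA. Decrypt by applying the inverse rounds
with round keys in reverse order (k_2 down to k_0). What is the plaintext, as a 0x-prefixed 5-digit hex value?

s_0 = ciphertext = 0x014CA
s_1 = InvRound(s_0, k_2) = 0x94771
s_2 = InvRound(s_1, k_1) = 0xBA352
s_3 = InvRound(s_2, k_0) = 0x4D603

0x4D603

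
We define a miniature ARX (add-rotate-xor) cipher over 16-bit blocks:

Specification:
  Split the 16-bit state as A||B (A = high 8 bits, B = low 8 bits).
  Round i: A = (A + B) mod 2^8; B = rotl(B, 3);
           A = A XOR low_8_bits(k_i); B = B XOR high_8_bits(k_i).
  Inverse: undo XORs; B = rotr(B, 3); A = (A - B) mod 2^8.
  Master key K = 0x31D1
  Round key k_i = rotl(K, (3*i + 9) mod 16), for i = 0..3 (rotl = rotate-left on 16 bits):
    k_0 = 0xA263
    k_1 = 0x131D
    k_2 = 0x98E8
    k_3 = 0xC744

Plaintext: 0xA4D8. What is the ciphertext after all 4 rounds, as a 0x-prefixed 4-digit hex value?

s_0 = plaintext = 0xA4D8
s_1 = Round(s_0, k_0) = 0x1F64
s_2 = Round(s_1, k_1) = 0x9E30
s_3 = Round(s_2, k_2) = 0x2619
s_4 = Round(s_3, k_3) = 0x7B0F

0x7B0F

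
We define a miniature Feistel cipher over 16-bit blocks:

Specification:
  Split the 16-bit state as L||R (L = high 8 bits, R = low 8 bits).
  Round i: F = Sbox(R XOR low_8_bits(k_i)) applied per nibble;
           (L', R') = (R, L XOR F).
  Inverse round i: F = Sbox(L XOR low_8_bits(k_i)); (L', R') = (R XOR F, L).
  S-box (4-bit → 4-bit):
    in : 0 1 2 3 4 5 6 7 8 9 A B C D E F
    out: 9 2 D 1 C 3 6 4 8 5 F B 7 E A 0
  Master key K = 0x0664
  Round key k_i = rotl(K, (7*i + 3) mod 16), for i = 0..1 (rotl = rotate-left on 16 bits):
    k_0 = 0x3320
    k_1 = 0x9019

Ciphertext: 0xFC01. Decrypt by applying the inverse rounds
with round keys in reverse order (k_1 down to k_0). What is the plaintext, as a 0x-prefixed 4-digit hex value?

s_0 = ciphertext = 0xFC01
s_1 = InvRound(s_0, k_1) = 0xA2FC
s_2 = InvRound(s_1, k_0) = 0x71A2

0x71A2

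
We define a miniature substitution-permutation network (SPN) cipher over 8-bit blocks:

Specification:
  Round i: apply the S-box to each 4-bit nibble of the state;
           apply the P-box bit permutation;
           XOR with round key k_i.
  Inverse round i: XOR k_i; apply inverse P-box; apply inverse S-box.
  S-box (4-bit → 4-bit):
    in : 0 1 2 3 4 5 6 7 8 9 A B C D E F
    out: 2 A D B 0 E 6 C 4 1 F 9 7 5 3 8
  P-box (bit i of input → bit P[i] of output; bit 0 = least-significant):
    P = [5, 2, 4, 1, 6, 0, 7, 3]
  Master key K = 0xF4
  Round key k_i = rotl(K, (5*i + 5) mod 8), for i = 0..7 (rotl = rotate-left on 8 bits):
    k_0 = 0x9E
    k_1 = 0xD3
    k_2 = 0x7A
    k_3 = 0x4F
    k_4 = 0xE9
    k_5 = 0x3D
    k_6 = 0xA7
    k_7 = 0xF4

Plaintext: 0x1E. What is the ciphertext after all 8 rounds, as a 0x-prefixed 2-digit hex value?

0x49

s_0 = plaintext = 0x1E
s_1 = Round(s_0, k_0) = 0xB3
s_2 = Round(s_1, k_1) = 0xBD
s_3 = Round(s_2, k_2) = 0x02
s_4 = Round(s_3, k_3) = 0x7C
s_5 = Round(s_4, k_4) = 0x55
s_6 = Round(s_5, k_5) = 0xA2
s_7 = Round(s_6, k_6) = 0x5C
s_8 = Round(s_7, k_7) = 0x49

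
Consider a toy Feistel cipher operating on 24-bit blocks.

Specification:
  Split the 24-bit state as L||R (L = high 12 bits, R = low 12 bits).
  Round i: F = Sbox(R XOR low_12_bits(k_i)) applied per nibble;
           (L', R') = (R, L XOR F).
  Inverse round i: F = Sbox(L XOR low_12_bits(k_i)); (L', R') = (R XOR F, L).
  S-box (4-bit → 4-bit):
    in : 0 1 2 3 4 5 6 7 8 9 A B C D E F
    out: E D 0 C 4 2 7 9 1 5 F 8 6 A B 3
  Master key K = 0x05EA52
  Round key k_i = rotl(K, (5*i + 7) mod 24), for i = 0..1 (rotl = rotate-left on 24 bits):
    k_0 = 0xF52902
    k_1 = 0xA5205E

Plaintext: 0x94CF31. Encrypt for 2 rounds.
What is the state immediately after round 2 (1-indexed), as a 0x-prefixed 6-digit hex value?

0xE8049A

s_0 = plaintext = 0x94CF31
s_1 = Round(s_0, k_0) = 0xF31E80
s_2 = Round(s_1, k_1) = 0xE8049A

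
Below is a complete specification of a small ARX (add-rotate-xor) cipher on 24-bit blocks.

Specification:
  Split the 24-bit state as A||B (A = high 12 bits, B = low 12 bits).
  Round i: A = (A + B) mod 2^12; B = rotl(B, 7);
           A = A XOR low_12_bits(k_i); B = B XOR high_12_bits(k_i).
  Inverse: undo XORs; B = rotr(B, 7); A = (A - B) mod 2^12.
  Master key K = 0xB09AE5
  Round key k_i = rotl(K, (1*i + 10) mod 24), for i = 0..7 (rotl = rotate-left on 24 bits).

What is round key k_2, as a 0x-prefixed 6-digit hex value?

0xAE5B09

K = 0xB09AE5
k_0 = rotl(K, (1*0+10) mod 24) = rotl(K, 10) = 0x6B96C2
k_1 = rotl(K, (1*1+10) mod 24) = rotl(K, 11) = 0xD72D84
k_2 = rotl(K, (1*2+10) mod 24) = rotl(K, 12) = 0xAE5B09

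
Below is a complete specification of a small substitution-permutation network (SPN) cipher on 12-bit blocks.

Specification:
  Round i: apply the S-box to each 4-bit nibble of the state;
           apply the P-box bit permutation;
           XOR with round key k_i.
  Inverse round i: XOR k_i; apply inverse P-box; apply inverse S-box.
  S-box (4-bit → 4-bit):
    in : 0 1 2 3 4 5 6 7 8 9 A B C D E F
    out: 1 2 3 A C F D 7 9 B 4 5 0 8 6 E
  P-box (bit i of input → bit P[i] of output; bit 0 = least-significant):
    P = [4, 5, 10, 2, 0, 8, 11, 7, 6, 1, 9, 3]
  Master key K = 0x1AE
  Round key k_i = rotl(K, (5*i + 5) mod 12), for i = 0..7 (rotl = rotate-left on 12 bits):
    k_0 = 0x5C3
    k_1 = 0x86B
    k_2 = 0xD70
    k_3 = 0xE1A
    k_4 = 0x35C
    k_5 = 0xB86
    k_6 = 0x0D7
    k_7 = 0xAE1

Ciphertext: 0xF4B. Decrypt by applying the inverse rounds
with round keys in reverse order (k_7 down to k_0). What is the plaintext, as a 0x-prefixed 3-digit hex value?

0x3F1

s_0 = ciphertext = 0xF4B
s_1 = InvRound(s_0, k_7) = 0x33E
s_2 = InvRound(s_1, k_6) = 0x691
s_3 = InvRound(s_2, k_5) = 0x176
s_4 = InvRound(s_3, k_4) = 0xFC1
s_5 = InvRound(s_4, k_3) = 0x990
s_6 = InvRound(s_5, k_2) = 0x0DE
s_7 = InvRound(s_6, k_1) = 0xC69
s_8 = InvRound(s_7, k_0) = 0x3F1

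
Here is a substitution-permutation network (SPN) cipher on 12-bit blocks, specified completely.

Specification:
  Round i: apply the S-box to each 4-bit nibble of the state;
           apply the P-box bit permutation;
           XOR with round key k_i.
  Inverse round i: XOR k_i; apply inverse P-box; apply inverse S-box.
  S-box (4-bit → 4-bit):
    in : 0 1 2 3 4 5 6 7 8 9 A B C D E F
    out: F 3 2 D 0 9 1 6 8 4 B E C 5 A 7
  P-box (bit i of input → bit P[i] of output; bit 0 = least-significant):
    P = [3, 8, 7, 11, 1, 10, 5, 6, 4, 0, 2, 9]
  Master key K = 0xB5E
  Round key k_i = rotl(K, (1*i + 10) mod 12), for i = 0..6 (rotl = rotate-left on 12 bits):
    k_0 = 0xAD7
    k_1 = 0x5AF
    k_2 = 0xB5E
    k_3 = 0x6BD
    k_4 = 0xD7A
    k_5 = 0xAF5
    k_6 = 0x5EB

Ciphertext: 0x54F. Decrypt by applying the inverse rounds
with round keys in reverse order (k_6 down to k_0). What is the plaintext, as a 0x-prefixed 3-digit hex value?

0xE74

s_0 = ciphertext = 0x54F
s_1 = InvRound(s_0, k_6) = 0x999
s_2 = InvRound(s_1, k_5) = 0xCC1
s_3 = InvRound(s_2, k_4) = 0x1DF
s_4 = InvRound(s_3, k_3) = 0x802
s_5 = InvRound(s_4, k_2) = 0x381
s_6 = InvRound(s_5, k_1) = 0xCF6
s_7 = InvRound(s_6, k_0) = 0xE74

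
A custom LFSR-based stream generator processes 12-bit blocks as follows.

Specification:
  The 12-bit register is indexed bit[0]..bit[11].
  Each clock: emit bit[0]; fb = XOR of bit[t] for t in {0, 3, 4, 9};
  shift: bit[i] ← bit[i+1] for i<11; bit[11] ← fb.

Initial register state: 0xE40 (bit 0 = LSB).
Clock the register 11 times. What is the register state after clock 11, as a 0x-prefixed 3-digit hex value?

0xBE7

reg_0 = 0xE40
clock 1: out=0, reg = 0xF20
clock 2: out=0, reg = 0xF90
clock 3: out=0, reg = 0x7C8
clock 4: out=0, reg = 0x3E4
clock 5: out=0, reg = 0x9F2
clock 6: out=0, reg = 0xCF9
clock 7: out=1, reg = 0xE7C
clock 8: out=0, reg = 0xF3E
clock 9: out=0, reg = 0xF9F
clock 10: out=1, reg = 0x7CF
clock 11: out=1, reg = 0xBE7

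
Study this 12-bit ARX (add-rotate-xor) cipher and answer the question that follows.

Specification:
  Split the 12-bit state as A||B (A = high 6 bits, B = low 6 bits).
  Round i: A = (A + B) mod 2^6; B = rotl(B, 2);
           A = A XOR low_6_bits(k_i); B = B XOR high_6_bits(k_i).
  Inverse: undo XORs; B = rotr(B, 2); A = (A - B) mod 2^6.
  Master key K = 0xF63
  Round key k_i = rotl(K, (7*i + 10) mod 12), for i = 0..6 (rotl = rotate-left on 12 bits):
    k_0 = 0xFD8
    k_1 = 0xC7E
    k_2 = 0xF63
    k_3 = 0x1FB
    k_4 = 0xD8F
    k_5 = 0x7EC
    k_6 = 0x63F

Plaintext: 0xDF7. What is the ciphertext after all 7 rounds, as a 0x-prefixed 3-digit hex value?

s_0 = plaintext = 0xDF7
s_1 = Round(s_0, k_0) = 0xDA0
s_2 = Round(s_1, k_1) = 0xA33
s_3 = Round(s_2, k_2) = 0xE32
s_4 = Round(s_3, k_3) = 0x44C
s_5 = Round(s_4, k_4) = 0x486
s_6 = Round(s_5, k_5) = 0xD07
s_7 = Round(s_6, k_6) = 0x104

0x104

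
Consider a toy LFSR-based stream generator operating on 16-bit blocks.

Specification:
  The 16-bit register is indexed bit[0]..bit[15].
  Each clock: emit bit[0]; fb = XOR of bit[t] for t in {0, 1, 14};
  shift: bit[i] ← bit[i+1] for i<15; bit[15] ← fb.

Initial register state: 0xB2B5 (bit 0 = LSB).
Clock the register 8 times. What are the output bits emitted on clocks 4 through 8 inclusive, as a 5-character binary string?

01101

reg_0 = 0xB2B5
clock 1: out=1, reg = 0xD95A
clock 2: out=0, reg = 0x6CAD
clock 3: out=1, reg = 0x3656
clock 4: out=0, reg = 0x9B2B
clock 5: out=1, reg = 0x4D95
clock 6: out=1, reg = 0x26CA
clock 7: out=0, reg = 0x9365
clock 8: out=1, reg = 0xC9B2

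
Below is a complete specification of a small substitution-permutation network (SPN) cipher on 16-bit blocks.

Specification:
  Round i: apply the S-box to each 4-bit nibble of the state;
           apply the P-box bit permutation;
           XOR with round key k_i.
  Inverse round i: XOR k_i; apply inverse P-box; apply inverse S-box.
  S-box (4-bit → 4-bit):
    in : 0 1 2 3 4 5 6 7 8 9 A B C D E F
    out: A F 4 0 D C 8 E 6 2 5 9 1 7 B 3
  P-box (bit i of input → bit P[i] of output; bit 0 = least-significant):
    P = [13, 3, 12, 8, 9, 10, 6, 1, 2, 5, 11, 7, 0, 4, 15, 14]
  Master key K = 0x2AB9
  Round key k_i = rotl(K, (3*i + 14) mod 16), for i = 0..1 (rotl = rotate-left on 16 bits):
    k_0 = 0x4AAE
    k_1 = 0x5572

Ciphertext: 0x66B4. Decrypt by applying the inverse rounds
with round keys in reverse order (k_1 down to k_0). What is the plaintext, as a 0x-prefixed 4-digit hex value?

s_0 = ciphertext = 0x66B4
s_1 = InvRound(s_0, k_1) = 0x3B44
s_2 = InvRound(s_1, k_0) = 0x6051

0x6051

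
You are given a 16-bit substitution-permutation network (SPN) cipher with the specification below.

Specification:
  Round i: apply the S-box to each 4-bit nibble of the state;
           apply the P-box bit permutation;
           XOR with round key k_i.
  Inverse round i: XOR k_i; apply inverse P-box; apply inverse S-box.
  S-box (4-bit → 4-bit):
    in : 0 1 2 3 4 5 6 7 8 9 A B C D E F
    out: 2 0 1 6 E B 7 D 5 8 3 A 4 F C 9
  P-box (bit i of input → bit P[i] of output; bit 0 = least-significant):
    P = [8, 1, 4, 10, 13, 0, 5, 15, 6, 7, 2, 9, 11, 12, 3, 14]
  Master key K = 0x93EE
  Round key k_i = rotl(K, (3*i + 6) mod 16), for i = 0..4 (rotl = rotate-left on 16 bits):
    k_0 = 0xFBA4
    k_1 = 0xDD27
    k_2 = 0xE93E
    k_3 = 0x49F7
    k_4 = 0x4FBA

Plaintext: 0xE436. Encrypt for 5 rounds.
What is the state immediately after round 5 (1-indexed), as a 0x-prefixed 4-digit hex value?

0x3B95

s_0 = plaintext = 0xE436
s_1 = Round(s_0, k_0) = 0xB81B
s_2 = Round(s_1, k_1) = 0x8961
s_3 = Round(s_2, k_2) = 0xC317
s_4 = Round(s_3, k_3) = 0x4C6B
s_5 = Round(s_4, k_4) = 0x3B95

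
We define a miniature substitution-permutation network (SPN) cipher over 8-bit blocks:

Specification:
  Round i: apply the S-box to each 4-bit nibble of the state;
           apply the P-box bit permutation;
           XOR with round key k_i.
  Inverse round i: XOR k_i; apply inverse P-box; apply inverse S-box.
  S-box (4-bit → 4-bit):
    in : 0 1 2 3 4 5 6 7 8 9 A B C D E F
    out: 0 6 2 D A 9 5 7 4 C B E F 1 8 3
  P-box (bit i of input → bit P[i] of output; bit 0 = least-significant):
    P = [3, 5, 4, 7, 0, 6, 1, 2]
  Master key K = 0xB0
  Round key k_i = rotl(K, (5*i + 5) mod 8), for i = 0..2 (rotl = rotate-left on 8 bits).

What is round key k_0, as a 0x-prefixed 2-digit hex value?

K = 0xB0
k_0 = rotl(K, (5*0+5) mod 8) = rotl(K, 5) = 0x16

0x16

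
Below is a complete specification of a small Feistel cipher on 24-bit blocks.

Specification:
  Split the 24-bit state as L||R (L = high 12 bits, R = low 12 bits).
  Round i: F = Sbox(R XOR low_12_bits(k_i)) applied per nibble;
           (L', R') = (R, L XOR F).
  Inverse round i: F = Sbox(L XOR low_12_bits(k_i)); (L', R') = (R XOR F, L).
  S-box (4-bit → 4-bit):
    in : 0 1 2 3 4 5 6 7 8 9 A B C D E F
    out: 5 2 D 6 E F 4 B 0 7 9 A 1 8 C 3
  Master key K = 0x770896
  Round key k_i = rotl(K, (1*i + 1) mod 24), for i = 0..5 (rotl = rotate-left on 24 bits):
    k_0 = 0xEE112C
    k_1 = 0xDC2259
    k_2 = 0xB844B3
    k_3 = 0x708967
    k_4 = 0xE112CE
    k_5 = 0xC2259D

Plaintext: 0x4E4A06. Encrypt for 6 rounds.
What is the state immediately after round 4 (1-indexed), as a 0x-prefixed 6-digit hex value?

0xD0750D

s_0 = plaintext = 0x4E4A06
s_1 = Round(s_0, k_0) = 0xA06E3D
s_2 = Round(s_1, k_1) = 0xE3DB48
s_3 = Round(s_2, k_2) = 0xB48D07
s_4 = Round(s_3, k_3) = 0xD0750D
s_5 = Round(s_4, k_4) = 0x50D611
s_6 = Round(s_5, k_5) = 0x61130C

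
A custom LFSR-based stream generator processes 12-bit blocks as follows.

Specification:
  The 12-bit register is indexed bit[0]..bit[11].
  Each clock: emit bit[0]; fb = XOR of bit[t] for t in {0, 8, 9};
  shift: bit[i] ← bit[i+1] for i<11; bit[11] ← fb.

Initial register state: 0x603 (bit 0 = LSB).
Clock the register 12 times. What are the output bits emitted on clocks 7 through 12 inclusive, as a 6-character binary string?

000110

reg_0 = 0x603
clock 1: out=1, reg = 0x301
clock 2: out=1, reg = 0x980
clock 3: out=0, reg = 0xCC0
clock 4: out=0, reg = 0x660
clock 5: out=0, reg = 0xB30
clock 6: out=0, reg = 0x598
clock 7: out=0, reg = 0xACC
clock 8: out=0, reg = 0xD66
clock 9: out=0, reg = 0xEB3
clock 10: out=1, reg = 0x759
clock 11: out=1, reg = 0xBAC
clock 12: out=0, reg = 0x5D6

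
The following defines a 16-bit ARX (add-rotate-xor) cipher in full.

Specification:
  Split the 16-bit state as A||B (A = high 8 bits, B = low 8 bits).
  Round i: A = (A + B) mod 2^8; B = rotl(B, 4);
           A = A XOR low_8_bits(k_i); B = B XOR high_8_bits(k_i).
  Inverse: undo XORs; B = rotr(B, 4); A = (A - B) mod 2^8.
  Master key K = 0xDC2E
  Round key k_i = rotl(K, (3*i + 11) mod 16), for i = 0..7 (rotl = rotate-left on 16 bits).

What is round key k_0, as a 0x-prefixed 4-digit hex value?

K = 0xDC2E
k_0 = rotl(K, (3*0+11) mod 16) = rotl(K, 11) = 0x76E1

0x76E1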